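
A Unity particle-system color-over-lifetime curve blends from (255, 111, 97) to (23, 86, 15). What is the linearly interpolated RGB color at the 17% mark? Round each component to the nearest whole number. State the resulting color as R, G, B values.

17% corresponds to t = 0.17.
R = 255 + 0.17 × (23 − 255) = 255 + 0.17 × -232 = 215.56 → 216
G = 111 + 0.17 × (86 − 111) = 111 + 0.17 × -25 = 106.75 → 107
B = 97 + 0.17 × (15 − 97) = 97 + 0.17 × -82 = 83.06 → 83
So the blended color is (216, 107, 83), about #d86b53.

(216, 107, 83)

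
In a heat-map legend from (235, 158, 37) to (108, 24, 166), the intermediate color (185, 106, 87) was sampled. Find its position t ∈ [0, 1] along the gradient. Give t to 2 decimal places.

Invert the lerp on the G channel (largest span, 134): t = (106 − 158) / (24 − 158) = -52/-134 = 0.38806.
Check on R: (185 − 235)/(108 − 235) = 0.3937 ✓

0.39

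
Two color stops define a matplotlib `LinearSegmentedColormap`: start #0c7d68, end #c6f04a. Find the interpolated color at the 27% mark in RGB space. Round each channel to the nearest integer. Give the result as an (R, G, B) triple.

#0c7d68 → (12, 125, 104); #c6f04a → (198, 240, 74).
27% corresponds to t = 0.27.
R = 12 + 0.27 × (198 − 12) = 12 + 0.27 × 186 = 62.22 → 62
G = 125 + 0.27 × (240 − 125) = 125 + 0.27 × 115 = 156.05 → 156
B = 104 + 0.27 × (74 − 104) = 104 + 0.27 × -30 = 95.9 → 96
So the blended color is (62, 156, 96), about #3e9c60.

(62, 156, 96)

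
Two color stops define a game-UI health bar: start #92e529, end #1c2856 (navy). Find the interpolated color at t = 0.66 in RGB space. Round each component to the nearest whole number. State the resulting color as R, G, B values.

#92e529 → (146, 229, 41); #1c2856 → (28, 40, 86).
R = 146 + 0.66 × (28 − 146) = 146 + 0.66 × -118 = 68.12 → 68
G = 229 + 0.66 × (40 − 229) = 229 + 0.66 × -189 = 104.26 → 104
B = 41 + 0.66 × (86 − 41) = 41 + 0.66 × 45 = 70.7 → 71

(68, 104, 71)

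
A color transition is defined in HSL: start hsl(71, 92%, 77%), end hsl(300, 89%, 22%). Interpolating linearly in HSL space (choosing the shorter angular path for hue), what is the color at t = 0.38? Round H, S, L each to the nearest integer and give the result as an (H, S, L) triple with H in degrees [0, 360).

Hue: 300 − 71 = 229°, but |229| > 180 so the shorter arc goes the other way: Δh = 229 − 360 = -131°.
H = 71 + 0.38 × (-131) = 21.22 → 21°
S = 92 + 0.38 × (89 − 92) = 90.86 → 91%
L = 77 + 0.38 × (22 − 77) = 56.1 → 56%

(21, 91, 56)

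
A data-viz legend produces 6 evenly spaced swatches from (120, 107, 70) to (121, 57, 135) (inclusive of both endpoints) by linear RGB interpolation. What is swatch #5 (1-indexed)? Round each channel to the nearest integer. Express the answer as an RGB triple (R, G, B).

(121, 67, 122)

With 6 swatches and endpoints inclusive, swatch 5 sits at t = (5 − 1)/(6 − 1) = 4/5 ≈ 0.8.
R = 120 + 0.8 × (121 − 120) = 120.8 → 121
G = 107 + 0.8 × (57 − 107) = 67 → 67
B = 70 + 0.8 × (135 − 70) = 122 → 122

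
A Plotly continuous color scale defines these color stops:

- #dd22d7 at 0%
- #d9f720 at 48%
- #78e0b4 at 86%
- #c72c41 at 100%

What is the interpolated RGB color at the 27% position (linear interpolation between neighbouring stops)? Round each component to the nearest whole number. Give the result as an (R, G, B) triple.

(219, 154, 112)

27% lies between the 0% and 48% stops, so the local fraction is t = (27 − 0)/(48 − 0) = 27/48 ≈ 0.5625.
#dd22d7 → (221, 34, 215); #d9f720 → (217, 247, 32).
R = 221 + 0.5625 × (217 − 221) = 218.75 → 219
G = 34 + 0.5625 × (247 − 34) = 153.812 → 154
B = 215 + 0.5625 × (32 − 215) = 112.062 → 112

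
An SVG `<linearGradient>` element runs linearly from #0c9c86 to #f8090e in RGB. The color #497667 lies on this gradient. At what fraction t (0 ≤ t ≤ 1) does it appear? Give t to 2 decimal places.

Invert the lerp on the R channel (largest span, 236): t = (73 − 12) / (248 − 12) = 61/236 = 0.25847.
Check on G: (118 − 156)/(9 − 156) = 0.2585 ✓

0.26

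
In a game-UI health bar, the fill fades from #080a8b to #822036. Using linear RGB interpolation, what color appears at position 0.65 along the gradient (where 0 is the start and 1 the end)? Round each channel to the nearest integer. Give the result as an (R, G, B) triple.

#080a8b → (8, 10, 139); #822036 → (130, 32, 54).
R = 8 + 0.65 × (130 − 8) = 8 + 0.65 × 122 = 87.3 → 87
G = 10 + 0.65 × (32 − 10) = 10 + 0.65 × 22 = 24.3 → 24
B = 139 + 0.65 × (54 − 139) = 139 + 0.65 × -85 = 83.75 → 84
So the blended color is (87, 24, 84), about #571854.

(87, 24, 84)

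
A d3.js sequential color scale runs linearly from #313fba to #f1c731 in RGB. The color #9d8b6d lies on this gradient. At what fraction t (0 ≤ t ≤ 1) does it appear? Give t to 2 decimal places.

0.56

Invert the lerp on the R channel (largest span, 192): t = (157 − 49) / (241 − 49) = 108/192 = 0.5625.
Check on G: (139 − 63)/(199 − 63) = 0.5588 ✓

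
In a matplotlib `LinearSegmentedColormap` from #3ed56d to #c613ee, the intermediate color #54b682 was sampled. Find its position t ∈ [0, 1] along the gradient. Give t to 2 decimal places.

0.16

Invert the lerp on the G channel (largest span, 194): t = (182 − 213) / (19 − 213) = -31/-194 = 0.15979.
Check on R: (84 − 62)/(198 − 62) = 0.1618 ✓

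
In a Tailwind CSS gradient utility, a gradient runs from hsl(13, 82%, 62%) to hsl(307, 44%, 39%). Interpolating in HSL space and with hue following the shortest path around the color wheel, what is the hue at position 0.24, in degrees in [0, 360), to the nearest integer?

357

Hue: 307 − 13 = 294°, but |294| > 180 so the shorter arc goes the other way: Δh = 294 − 360 = -66°.
H = 13 + 0.24 × (-66) = -2.84 → -3 → -3 mod 360 = 357°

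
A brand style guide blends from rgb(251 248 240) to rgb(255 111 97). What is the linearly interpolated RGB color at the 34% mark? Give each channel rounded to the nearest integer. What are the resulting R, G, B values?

(252, 201, 191)

34% corresponds to t = 0.34.
R = 251 + 0.34 × (255 − 251) = 251 + 0.34 × 4 = 252.36 → 252
G = 248 + 0.34 × (111 − 248) = 248 + 0.34 × -137 = 201.42 → 201
B = 240 + 0.34 × (97 − 240) = 240 + 0.34 × -143 = 191.38 → 191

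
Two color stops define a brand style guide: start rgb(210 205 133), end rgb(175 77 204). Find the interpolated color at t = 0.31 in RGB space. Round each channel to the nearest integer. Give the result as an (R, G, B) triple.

(199, 165, 155)

R = 210 + 0.31 × (175 − 210) = 210 + 0.31 × -35 = 199.15 → 199
G = 205 + 0.31 × (77 − 205) = 205 + 0.31 × -128 = 165.32 → 165
B = 133 + 0.31 × (204 − 133) = 133 + 0.31 × 71 = 155.01 → 155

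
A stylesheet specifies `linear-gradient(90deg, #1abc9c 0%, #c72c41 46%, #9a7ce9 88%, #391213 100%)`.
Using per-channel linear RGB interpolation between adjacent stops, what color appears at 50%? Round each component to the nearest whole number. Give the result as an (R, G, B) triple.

(195, 52, 81)

50% lies between the 46% and 88% stops, so the local fraction is t = (50 − 46)/(88 − 46) = 4/42 ≈ 0.0952.
#c72c41 → (199, 44, 65); #9a7ce9 → (154, 124, 233).
R = 199 + 0.0952 × (154 − 199) = 194.716 → 195
G = 44 + 0.0952 × (124 − 44) = 51.616 → 52
B = 65 + 0.0952 × (233 − 65) = 80.994 → 81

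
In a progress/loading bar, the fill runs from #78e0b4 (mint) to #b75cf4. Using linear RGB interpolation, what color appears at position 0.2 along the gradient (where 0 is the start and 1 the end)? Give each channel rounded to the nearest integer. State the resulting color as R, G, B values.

#78e0b4 → (120, 224, 180); #b75cf4 → (183, 92, 244).
R = 120 + 0.2 × (183 − 120) = 120 + 0.2 × 63 = 132.6 → 133
G = 224 + 0.2 × (92 − 224) = 224 + 0.2 × -132 = 197.6 → 198
B = 180 + 0.2 × (244 − 180) = 180 + 0.2 × 64 = 192.8 → 193

(133, 198, 193)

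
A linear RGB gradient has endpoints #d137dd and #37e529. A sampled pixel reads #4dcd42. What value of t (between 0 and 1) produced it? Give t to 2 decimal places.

Invert the lerp on the B channel (largest span, 180): t = (66 − 221) / (41 − 221) = -155/-180 = 0.86111.
Check on R: (77 − 209)/(55 − 209) = 0.8571 ✓

0.86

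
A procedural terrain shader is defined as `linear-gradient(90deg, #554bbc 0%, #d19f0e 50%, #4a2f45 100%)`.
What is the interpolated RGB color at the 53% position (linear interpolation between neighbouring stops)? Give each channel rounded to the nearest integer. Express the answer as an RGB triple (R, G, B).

53% lies between the 50% and 100% stops, so the local fraction is t = (53 − 50)/(100 − 50) = 3/50 ≈ 0.06.
#d19f0e → (209, 159, 14); #4a2f45 → (74, 47, 69).
R = 209 + 0.06 × (74 − 209) = 200.9 → 201
G = 159 + 0.06 × (47 − 159) = 152.28 → 152
B = 14 + 0.06 × (69 − 14) = 17.3 → 17

(201, 152, 17)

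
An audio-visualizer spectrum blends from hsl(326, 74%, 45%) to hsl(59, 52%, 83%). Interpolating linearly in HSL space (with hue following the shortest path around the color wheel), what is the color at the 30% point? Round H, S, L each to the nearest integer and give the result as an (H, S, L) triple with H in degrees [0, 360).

(354, 67, 56)

Hue: 59 − 326 = -267°, but |-267| > 180 so the shorter arc goes the other way: Δh = -267 + 360 = 93°.
H = 326 + 0.3 × (93) = 353.9 → 354°
S = 74 + 0.3 × (52 − 74) = 67.4 → 67%
L = 45 + 0.3 × (83 − 45) = 56.4 → 56%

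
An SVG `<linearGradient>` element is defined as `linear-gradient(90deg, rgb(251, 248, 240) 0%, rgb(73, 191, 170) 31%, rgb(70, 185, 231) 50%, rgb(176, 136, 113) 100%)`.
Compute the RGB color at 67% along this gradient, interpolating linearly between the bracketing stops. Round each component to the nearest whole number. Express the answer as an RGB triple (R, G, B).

(106, 168, 191)

67% lies between the 50% and 100% stops, so the local fraction is t = (67 − 50)/(100 − 50) = 17/50 ≈ 0.34.
R = 70 + 0.34 × (176 − 70) = 106.04 → 106
G = 185 + 0.34 × (136 − 185) = 168.34 → 168
B = 231 + 0.34 × (113 − 231) = 190.88 → 191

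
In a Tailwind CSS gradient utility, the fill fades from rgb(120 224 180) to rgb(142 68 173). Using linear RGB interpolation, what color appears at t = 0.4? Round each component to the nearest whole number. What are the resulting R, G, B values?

(129, 162, 177)

R = 120 + 0.4 × (142 − 120) = 120 + 0.4 × 22 = 128.8 → 129
G = 224 + 0.4 × (68 − 224) = 224 + 0.4 × -156 = 161.6 → 162
B = 180 + 0.4 × (173 − 180) = 180 + 0.4 × -7 = 177.2 → 177
So the blended color is (129, 162, 177), about #81a2b1.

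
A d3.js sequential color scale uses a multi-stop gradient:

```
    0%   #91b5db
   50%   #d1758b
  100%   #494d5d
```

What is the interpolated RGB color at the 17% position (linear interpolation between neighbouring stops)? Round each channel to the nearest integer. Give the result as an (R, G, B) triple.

(167, 159, 192)

17% lies between the 0% and 50% stops, so the local fraction is t = (17 − 0)/(50 − 0) = 17/50 ≈ 0.34.
#91b5db → (145, 181, 219); #d1758b → (209, 117, 139).
R = 145 + 0.34 × (209 − 145) = 166.76 → 167
G = 181 + 0.34 × (117 − 181) = 159.24 → 159
B = 219 + 0.34 × (139 − 219) = 191.8 → 192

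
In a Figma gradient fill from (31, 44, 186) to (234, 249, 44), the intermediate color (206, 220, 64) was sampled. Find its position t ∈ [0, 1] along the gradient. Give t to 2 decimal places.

0.86

Invert the lerp on the G channel (largest span, 205): t = (220 − 44) / (249 − 44) = 176/205 = 0.85854.
Check on R: (206 − 31)/(234 − 31) = 0.8621 ✓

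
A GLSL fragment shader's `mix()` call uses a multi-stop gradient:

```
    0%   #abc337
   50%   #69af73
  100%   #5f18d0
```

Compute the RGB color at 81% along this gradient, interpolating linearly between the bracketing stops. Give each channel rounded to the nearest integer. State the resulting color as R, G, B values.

(99, 81, 173)

81% lies between the 50% and 100% stops, so the local fraction is t = (81 − 50)/(100 − 50) = 31/50 ≈ 0.62.
#69af73 → (105, 175, 115); #5f18d0 → (95, 24, 208).
R = 105 + 0.62 × (95 − 105) = 98.8 → 99
G = 175 + 0.62 × (24 − 175) = 81.38 → 81
B = 115 + 0.62 × (208 − 115) = 172.66 → 173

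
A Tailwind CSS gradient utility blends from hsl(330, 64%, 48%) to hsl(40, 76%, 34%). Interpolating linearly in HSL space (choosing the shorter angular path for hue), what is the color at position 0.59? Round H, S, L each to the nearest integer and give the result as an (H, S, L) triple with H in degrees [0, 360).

Hue: 40 − 330 = -290°, but |-290| > 180 so the shorter arc goes the other way: Δh = -290 + 360 = 70°.
H = 330 + 0.59 × (70) = 371.3 → 371 → 371 mod 360 = 11°
S = 64 + 0.59 × (76 − 64) = 71.08 → 71%
L = 48 + 0.59 × (34 − 48) = 39.74 → 40%

(11, 71, 40)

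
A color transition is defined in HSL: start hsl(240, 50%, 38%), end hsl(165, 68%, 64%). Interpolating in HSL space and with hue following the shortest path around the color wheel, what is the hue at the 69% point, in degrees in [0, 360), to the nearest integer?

188

Hue arc: Δh = 165 − 240 = -75° (|Δh| ≤ 180, already the shorter path).
H = 240 + 0.69 × (-75) = 188.25 → 188°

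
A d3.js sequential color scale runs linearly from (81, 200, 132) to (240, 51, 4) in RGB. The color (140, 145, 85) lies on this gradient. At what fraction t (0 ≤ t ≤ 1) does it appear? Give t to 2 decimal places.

Invert the lerp on the R channel (largest span, 159): t = (140 − 81) / (240 − 81) = 59/159 = 0.37107.
Check on G: (145 − 200)/(51 − 200) = 0.3691 ✓

0.37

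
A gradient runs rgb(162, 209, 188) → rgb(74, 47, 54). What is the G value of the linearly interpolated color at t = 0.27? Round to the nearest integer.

G = 209 + 0.27 × (47 − 209) = 165.26 → 165

165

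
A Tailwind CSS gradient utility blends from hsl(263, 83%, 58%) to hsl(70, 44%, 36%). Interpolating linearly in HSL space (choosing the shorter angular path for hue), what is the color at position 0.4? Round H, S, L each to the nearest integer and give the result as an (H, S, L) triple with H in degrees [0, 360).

(330, 67, 49)

Hue: 70 − 263 = -193°, but |-193| > 180 so the shorter arc goes the other way: Δh = -193 + 360 = 167°.
H = 263 + 0.4 × (167) = 329.8 → 330°
S = 83 + 0.4 × (44 − 83) = 67.4 → 67%
L = 58 + 0.4 × (36 − 58) = 49.2 → 49%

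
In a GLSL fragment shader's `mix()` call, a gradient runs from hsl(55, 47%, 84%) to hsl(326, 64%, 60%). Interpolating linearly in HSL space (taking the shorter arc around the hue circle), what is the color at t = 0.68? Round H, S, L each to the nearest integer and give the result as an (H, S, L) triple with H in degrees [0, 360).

(354, 59, 68)

Hue: 326 − 55 = 271°, but |271| > 180 so the shorter arc goes the other way: Δh = 271 − 360 = -89°.
H = 55 + 0.68 × (-89) = -5.52 → -6 → -6 mod 360 = 354°
S = 47 + 0.68 × (64 − 47) = 58.56 → 59%
L = 84 + 0.68 × (60 − 84) = 67.68 → 68%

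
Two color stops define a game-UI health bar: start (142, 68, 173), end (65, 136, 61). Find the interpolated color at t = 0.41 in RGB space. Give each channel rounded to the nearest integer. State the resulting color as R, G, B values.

R = 142 + 0.41 × (65 − 142) = 142 + 0.41 × -77 = 110.43 → 110
G = 68 + 0.41 × (136 − 68) = 68 + 0.41 × 68 = 95.88 → 96
B = 173 + 0.41 × (61 − 173) = 173 + 0.41 × -112 = 127.08 → 127

(110, 96, 127)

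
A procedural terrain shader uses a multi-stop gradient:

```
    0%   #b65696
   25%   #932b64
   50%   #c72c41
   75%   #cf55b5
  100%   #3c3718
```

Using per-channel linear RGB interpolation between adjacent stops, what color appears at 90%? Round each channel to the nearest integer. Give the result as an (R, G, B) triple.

(119, 67, 87)

90% lies between the 75% and 100% stops, so the local fraction is t = (90 − 75)/(100 − 75) = 15/25 ≈ 0.6.
#cf55b5 → (207, 85, 181); #3c3718 → (60, 55, 24).
R = 207 + 0.6 × (60 − 207) = 118.8 → 119
G = 85 + 0.6 × (55 − 85) = 67 → 67
B = 181 + 0.6 × (24 − 181) = 86.8 → 87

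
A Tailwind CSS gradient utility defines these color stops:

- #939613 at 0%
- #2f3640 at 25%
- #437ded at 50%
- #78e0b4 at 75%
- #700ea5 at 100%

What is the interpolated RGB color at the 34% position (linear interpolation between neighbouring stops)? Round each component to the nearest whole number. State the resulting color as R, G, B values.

34% lies between the 25% and 50% stops, so the local fraction is t = (34 − 25)/(50 − 25) = 9/25 ≈ 0.36.
#2f3640 → (47, 54, 64); #437ded → (67, 125, 237).
R = 47 + 0.36 × (67 − 47) = 54.2 → 54
G = 54 + 0.36 × (125 − 54) = 79.56 → 80
B = 64 + 0.36 × (237 − 64) = 126.28 → 126

(54, 80, 126)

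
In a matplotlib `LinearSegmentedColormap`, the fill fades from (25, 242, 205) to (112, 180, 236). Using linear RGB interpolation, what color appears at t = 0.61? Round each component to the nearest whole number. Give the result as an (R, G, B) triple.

(78, 204, 224)

R = 25 + 0.61 × (112 − 25) = 25 + 0.61 × 87 = 78.07 → 78
G = 242 + 0.61 × (180 − 242) = 242 + 0.61 × -62 = 204.18 → 204
B = 205 + 0.61 × (236 − 205) = 205 + 0.61 × 31 = 223.91 → 224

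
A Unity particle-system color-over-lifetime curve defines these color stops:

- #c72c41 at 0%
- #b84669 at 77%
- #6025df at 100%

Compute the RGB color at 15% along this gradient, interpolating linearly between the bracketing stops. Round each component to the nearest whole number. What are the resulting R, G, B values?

(196, 49, 73)

15% lies between the 0% and 77% stops, so the local fraction is t = (15 − 0)/(77 − 0) = 15/77 ≈ 0.1948.
#c72c41 → (199, 44, 65); #b84669 → (184, 70, 105).
R = 199 + 0.1948 × (184 − 199) = 196.078 → 196
G = 44 + 0.1948 × (70 − 44) = 49.065 → 49
B = 65 + 0.1948 × (105 − 65) = 72.792 → 73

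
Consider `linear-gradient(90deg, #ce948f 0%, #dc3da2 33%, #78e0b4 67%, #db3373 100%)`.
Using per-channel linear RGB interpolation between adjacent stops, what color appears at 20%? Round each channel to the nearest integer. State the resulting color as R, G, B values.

(214, 95, 155)

20% lies between the 0% and 33% stops, so the local fraction is t = (20 − 0)/(33 − 0) = 20/33 ≈ 0.6061.
#ce948f → (206, 148, 143); #dc3da2 → (220, 61, 162).
R = 206 + 0.6061 × (220 − 206) = 214.485 → 214
G = 148 + 0.6061 × (61 − 148) = 95.269 → 95
B = 143 + 0.6061 × (162 − 143) = 154.516 → 155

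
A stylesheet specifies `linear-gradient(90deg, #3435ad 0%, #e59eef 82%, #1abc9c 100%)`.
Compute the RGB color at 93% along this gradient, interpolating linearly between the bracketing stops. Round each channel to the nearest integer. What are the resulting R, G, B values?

93% lies between the 82% and 100% stops, so the local fraction is t = (93 − 82)/(100 − 82) = 11/18 ≈ 0.6111.
#e59eef → (229, 158, 239); #1abc9c → (26, 188, 156).
R = 229 + 0.6111 × (26 − 229) = 104.947 → 105
G = 158 + 0.6111 × (188 − 158) = 176.333 → 176
B = 239 + 0.6111 × (156 − 239) = 188.279 → 188

(105, 176, 188)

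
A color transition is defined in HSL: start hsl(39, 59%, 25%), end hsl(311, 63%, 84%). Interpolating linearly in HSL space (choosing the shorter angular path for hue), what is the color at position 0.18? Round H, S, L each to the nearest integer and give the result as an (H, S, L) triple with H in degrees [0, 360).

(23, 60, 36)

Hue: 311 − 39 = 272°, but |272| > 180 so the shorter arc goes the other way: Δh = 272 − 360 = -88°.
H = 39 + 0.18 × (-88) = 23.16 → 23°
S = 59 + 0.18 × (63 − 59) = 59.72 → 60%
L = 25 + 0.18 × (84 − 25) = 35.62 → 36%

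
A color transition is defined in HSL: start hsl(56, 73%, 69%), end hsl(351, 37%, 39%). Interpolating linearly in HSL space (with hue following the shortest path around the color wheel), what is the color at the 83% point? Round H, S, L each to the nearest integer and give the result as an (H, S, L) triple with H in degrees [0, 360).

(2, 43, 44)

Hue: 351 − 56 = 295°, but |295| > 180 so the shorter arc goes the other way: Δh = 295 − 360 = -65°.
H = 56 + 0.83 × (-65) = 2.05 → 2°
S = 73 + 0.83 × (37 − 73) = 43.12 → 43%
L = 69 + 0.83 × (39 − 69) = 44.1 → 44%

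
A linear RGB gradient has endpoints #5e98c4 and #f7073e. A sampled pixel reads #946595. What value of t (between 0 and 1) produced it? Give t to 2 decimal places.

Invert the lerp on the R channel (largest span, 153): t = (148 − 94) / (247 − 94) = 54/153 = 0.35294.
Check on G: (101 − 152)/(7 − 152) = 0.3517 ✓

0.35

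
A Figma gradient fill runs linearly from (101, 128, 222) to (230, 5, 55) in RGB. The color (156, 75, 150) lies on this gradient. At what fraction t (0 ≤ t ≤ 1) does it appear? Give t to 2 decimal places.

0.43

Invert the lerp on the B channel (largest span, 167): t = (150 − 222) / (55 − 222) = -72/-167 = 0.43114.
Check on R: (156 − 101)/(230 − 101) = 0.4264 ✓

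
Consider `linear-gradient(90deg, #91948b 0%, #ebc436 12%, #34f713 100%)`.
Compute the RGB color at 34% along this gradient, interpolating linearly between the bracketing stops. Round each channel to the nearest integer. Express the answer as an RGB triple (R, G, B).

34% lies between the 12% and 100% stops, so the local fraction is t = (34 − 12)/(100 − 12) = 22/88 ≈ 0.25.
#ebc436 → (235, 196, 54); #34f713 → (52, 247, 19).
R = 235 + 0.25 × (52 − 235) = 189.25 → 189
G = 196 + 0.25 × (247 − 196) = 208.75 → 209
B = 54 + 0.25 × (19 − 54) = 45.25 → 45

(189, 209, 45)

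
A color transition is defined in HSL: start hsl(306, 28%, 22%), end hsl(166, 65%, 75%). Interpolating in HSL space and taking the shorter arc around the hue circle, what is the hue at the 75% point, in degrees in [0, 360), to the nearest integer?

201

Hue arc: Δh = 166 − 306 = -140° (|Δh| ≤ 180, already the shorter path).
H = 306 + 0.75 × (-140) = 201 → 201°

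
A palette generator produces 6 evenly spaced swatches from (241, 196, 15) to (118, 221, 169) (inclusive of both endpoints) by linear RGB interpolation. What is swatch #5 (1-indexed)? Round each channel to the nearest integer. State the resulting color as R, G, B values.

With 6 swatches and endpoints inclusive, swatch 5 sits at t = (5 − 1)/(6 − 1) = 4/5 ≈ 0.8.
R = 241 + 0.8 × (118 − 241) = 142.6 → 143
G = 196 + 0.8 × (221 − 196) = 216 → 216
B = 15 + 0.8 × (169 − 15) = 138.2 → 138

(143, 216, 138)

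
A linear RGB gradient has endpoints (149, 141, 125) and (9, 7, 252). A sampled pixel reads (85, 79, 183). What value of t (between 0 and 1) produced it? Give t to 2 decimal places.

Invert the lerp on the R channel (largest span, 140): t = (85 − 149) / (9 − 149) = -64/-140 = 0.45714.
Check on G: (79 − 141)/(7 − 141) = 0.4627 ✓

0.46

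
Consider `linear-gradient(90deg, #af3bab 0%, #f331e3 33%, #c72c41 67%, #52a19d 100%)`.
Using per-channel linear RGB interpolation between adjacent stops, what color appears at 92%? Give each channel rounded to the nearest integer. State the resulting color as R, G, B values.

(110, 133, 135)

92% lies between the 67% and 100% stops, so the local fraction is t = (92 − 67)/(100 − 67) = 25/33 ≈ 0.7576.
#c72c41 → (199, 44, 65); #52a19d → (82, 161, 157).
R = 199 + 0.7576 × (82 − 199) = 110.361 → 110
G = 44 + 0.7576 × (161 − 44) = 132.639 → 133
B = 65 + 0.7576 × (157 − 65) = 134.699 → 135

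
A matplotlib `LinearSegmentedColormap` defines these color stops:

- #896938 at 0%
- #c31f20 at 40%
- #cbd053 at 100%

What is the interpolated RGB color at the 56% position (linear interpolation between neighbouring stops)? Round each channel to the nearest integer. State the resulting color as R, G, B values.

56% lies between the 40% and 100% stops, so the local fraction is t = (56 − 40)/(100 − 40) = 16/60 ≈ 0.2667.
#c31f20 → (195, 31, 32); #cbd053 → (203, 208, 83).
R = 195 + 0.2667 × (203 − 195) = 197.134 → 197
G = 31 + 0.2667 × (208 − 31) = 78.206 → 78
B = 32 + 0.2667 × (83 − 32) = 45.602 → 46

(197, 78, 46)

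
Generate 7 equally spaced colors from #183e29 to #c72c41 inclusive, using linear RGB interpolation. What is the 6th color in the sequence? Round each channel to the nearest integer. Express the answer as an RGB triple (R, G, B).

(170, 47, 61)

With 7 swatches and endpoints inclusive, swatch 6 sits at t = (6 − 1)/(7 − 1) = 5/6 ≈ 0.8333.
#183e29 → (24, 62, 41); #c72c41 → (199, 44, 65).
R = 24 + 0.8333 × (199 − 24) = 169.828 → 170
G = 62 + 0.8333 × (44 − 62) = 47.001 → 47
B = 41 + 0.8333 × (65 − 41) = 60.999 → 61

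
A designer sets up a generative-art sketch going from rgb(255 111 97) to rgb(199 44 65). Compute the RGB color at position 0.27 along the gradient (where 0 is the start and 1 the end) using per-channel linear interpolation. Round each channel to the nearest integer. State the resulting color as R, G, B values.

(240, 93, 88)

R = 255 + 0.27 × (199 − 255) = 255 + 0.27 × -56 = 239.88 → 240
G = 111 + 0.27 × (44 − 111) = 111 + 0.27 × -67 = 92.91 → 93
B = 97 + 0.27 × (65 − 97) = 97 + 0.27 × -32 = 88.36 → 88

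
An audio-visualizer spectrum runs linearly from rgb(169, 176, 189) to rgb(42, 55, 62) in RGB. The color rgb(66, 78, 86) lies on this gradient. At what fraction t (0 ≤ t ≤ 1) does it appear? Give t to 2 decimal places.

Invert the lerp on the R channel (largest span, 127): t = (66 − 169) / (42 − 169) = -103/-127 = 0.81102.
Check on G: (78 − 176)/(55 − 176) = 0.8099 ✓

0.81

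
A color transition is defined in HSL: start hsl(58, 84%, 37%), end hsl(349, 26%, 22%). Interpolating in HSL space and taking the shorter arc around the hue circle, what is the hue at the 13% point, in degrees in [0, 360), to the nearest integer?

Hue: 349 − 58 = 291°, but |291| > 180 so the shorter arc goes the other way: Δh = 291 − 360 = -69°.
H = 58 + 0.13 × (-69) = 49.03 → 49°

49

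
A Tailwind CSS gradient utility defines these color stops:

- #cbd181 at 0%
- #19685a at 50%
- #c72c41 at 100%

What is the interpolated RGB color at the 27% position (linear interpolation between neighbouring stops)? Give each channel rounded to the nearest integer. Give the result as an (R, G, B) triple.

27% lies between the 0% and 50% stops, so the local fraction is t = (27 − 0)/(50 − 0) = 27/50 ≈ 0.54.
#cbd181 → (203, 209, 129); #19685a → (25, 104, 90).
R = 203 + 0.54 × (25 − 203) = 106.88 → 107
G = 209 + 0.54 × (104 − 209) = 152.3 → 152
B = 129 + 0.54 × (90 − 129) = 107.94 → 108

(107, 152, 108)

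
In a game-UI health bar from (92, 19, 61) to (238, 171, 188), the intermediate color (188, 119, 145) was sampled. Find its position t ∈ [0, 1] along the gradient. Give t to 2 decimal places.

Invert the lerp on the G channel (largest span, 152): t = (119 − 19) / (171 − 19) = 100/152 = 0.65789.
Check on R: (188 − 92)/(238 − 92) = 0.6575 ✓

0.66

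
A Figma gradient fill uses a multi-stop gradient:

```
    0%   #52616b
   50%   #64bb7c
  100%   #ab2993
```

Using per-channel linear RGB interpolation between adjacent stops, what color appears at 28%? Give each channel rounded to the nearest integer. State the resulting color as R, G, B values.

28% lies between the 0% and 50% stops, so the local fraction is t = (28 − 0)/(50 − 0) = 28/50 ≈ 0.56.
#52616b → (82, 97, 107); #64bb7c → (100, 187, 124).
R = 82 + 0.56 × (100 − 82) = 92.08 → 92
G = 97 + 0.56 × (187 − 97) = 147.4 → 147
B = 107 + 0.56 × (124 − 107) = 116.52 → 117

(92, 147, 117)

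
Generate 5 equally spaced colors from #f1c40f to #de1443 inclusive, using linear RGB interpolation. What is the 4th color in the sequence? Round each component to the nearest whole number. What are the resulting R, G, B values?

With 5 swatches and endpoints inclusive, swatch 4 sits at t = (4 − 1)/(5 − 1) = 3/4 ≈ 0.75.
#f1c40f → (241, 196, 15); #de1443 → (222, 20, 67).
R = 241 + 0.75 × (222 − 241) = 226.75 → 227
G = 196 + 0.75 × (20 − 196) = 64 → 64
B = 15 + 0.75 × (67 − 15) = 54 → 54

(227, 64, 54)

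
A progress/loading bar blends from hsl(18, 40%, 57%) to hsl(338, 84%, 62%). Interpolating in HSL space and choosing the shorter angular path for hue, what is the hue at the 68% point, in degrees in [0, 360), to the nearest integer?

Hue: 338 − 18 = 320°, but |320| > 180 so the shorter arc goes the other way: Δh = 320 − 360 = -40°.
H = 18 + 0.68 × (-40) = -9.2 → -9 → -9 mod 360 = 351°

351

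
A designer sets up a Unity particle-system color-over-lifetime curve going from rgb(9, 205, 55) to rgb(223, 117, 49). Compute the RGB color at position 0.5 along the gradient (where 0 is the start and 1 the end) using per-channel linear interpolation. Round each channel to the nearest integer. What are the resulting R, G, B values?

(116, 161, 52)

R = 9 + 0.5 × (223 − 9) = 9 + 0.5 × 214 = 116 → 116
G = 205 + 0.5 × (117 − 205) = 205 + 0.5 × -88 = 161 → 161
B = 55 + 0.5 × (49 − 55) = 55 + 0.5 × -6 = 52 → 52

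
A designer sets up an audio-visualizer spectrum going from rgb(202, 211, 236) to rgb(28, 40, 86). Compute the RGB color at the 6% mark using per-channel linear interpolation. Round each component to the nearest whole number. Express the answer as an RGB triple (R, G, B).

6% corresponds to t = 0.06.
R = 202 + 0.06 × (28 − 202) = 202 + 0.06 × -174 = 191.56 → 192
G = 211 + 0.06 × (40 − 211) = 211 + 0.06 × -171 = 200.74 → 201
B = 236 + 0.06 × (86 − 236) = 236 + 0.06 × -150 = 227 → 227

(192, 201, 227)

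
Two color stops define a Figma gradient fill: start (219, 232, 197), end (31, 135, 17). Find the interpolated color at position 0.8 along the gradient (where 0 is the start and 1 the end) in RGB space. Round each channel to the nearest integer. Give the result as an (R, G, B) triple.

(69, 154, 53)

R = 219 + 0.8 × (31 − 219) = 219 + 0.8 × -188 = 68.6 → 69
G = 232 + 0.8 × (135 − 232) = 232 + 0.8 × -97 = 154.4 → 154
B = 197 + 0.8 × (17 − 197) = 197 + 0.8 × -180 = 53 → 53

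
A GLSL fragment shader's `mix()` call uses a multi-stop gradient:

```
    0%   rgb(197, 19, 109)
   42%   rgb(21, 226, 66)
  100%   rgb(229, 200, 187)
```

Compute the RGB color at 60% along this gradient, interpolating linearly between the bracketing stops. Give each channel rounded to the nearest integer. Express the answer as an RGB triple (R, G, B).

60% lies between the 42% and 100% stops, so the local fraction is t = (60 − 42)/(100 − 42) = 18/58 ≈ 0.3103.
R = 21 + 0.3103 × (229 − 21) = 85.542 → 86
G = 226 + 0.3103 × (200 − 226) = 217.932 → 218
B = 66 + 0.3103 × (187 − 66) = 103.546 → 104

(86, 218, 104)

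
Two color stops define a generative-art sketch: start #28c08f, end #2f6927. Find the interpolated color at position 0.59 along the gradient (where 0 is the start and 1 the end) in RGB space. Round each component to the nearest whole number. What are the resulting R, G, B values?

#28c08f → (40, 192, 143); #2f6927 → (47, 105, 39).
R = 40 + 0.59 × (47 − 40) = 40 + 0.59 × 7 = 44.13 → 44
G = 192 + 0.59 × (105 − 192) = 192 + 0.59 × -87 = 140.67 → 141
B = 143 + 0.59 × (39 − 143) = 143 + 0.59 × -104 = 81.64 → 82
So the blended color is (44, 141, 82), about #2c8d52.

(44, 141, 82)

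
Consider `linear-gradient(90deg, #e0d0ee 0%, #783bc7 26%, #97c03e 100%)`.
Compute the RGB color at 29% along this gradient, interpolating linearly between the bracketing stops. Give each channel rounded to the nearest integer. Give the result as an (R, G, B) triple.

29% lies between the 26% and 100% stops, so the local fraction is t = (29 − 26)/(100 − 26) = 3/74 ≈ 0.0405.
#783bc7 → (120, 59, 199); #97c03e → (151, 192, 62).
R = 120 + 0.0405 × (151 − 120) = 121.255 → 121
G = 59 + 0.0405 × (192 − 59) = 64.386 → 64
B = 199 + 0.0405 × (62 − 199) = 193.452 → 193

(121, 64, 193)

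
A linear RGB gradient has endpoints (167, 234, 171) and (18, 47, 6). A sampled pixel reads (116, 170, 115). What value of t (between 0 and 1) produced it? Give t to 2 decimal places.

Invert the lerp on the G channel (largest span, 187): t = (170 − 234) / (47 − 234) = -64/-187 = 0.34225.
Check on R: (116 − 167)/(18 − 167) = 0.3423 ✓

0.34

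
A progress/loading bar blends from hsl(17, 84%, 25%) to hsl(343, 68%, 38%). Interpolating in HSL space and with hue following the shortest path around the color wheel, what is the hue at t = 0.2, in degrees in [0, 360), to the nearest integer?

Hue: 343 − 17 = 326°, but |326| > 180 so the shorter arc goes the other way: Δh = 326 − 360 = -34°.
H = 17 + 0.2 × (-34) = 10.2 → 10°

10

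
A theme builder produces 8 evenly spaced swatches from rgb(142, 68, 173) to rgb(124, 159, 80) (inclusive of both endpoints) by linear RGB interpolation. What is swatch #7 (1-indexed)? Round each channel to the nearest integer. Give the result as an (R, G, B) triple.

(127, 146, 93)

With 8 swatches and endpoints inclusive, swatch 7 sits at t = (7 − 1)/(8 − 1) = 6/7 ≈ 0.8571.
R = 142 + 0.8571 × (124 − 142) = 126.572 → 127
G = 68 + 0.8571 × (159 − 68) = 145.996 → 146
B = 173 + 0.8571 × (80 − 173) = 93.29 → 93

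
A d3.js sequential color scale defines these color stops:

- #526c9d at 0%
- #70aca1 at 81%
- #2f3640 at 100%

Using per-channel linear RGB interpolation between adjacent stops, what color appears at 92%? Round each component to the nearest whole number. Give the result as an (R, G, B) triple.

(74, 104, 105)

92% lies between the 81% and 100% stops, so the local fraction is t = (92 − 81)/(100 − 81) = 11/19 ≈ 0.5789.
#70aca1 → (112, 172, 161); #2f3640 → (47, 54, 64).
R = 112 + 0.5789 × (47 − 112) = 74.371 → 74
G = 172 + 0.5789 × (54 − 172) = 103.69 → 104
B = 161 + 0.5789 × (64 − 161) = 104.847 → 105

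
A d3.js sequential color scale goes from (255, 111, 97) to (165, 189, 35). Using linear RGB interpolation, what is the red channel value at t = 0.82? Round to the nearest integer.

R = 255 + 0.82 × (165 − 255) = 181.2 → 181

181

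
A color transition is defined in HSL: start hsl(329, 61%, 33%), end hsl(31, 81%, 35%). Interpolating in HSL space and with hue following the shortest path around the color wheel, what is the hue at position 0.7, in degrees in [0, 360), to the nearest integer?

Hue: 31 − 329 = -298°, but |-298| > 180 so the shorter arc goes the other way: Δh = -298 + 360 = 62°.
H = 329 + 0.7 × (62) = 372.4 → 372 → 372 mod 360 = 12°

12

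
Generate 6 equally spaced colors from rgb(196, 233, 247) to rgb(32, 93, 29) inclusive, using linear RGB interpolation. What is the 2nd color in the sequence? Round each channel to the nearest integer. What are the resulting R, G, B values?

With 6 swatches and endpoints inclusive, swatch 2 sits at t = (2 − 1)/(6 − 1) = 1/5 ≈ 0.2.
R = 196 + 0.2 × (32 − 196) = 163.2 → 163
G = 233 + 0.2 × (93 − 233) = 205 → 205
B = 247 + 0.2 × (29 − 247) = 203.4 → 203

(163, 205, 203)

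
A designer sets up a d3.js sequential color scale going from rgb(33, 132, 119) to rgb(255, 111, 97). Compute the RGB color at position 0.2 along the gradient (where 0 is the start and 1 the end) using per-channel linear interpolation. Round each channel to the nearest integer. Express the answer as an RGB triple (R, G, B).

(77, 128, 115)

R = 33 + 0.2 × (255 − 33) = 33 + 0.2 × 222 = 77.4 → 77
G = 132 + 0.2 × (111 − 132) = 132 + 0.2 × -21 = 127.8 → 128
B = 119 + 0.2 × (97 − 119) = 119 + 0.2 × -22 = 114.6 → 115
So the blended color is (77, 128, 115), about #4d8073.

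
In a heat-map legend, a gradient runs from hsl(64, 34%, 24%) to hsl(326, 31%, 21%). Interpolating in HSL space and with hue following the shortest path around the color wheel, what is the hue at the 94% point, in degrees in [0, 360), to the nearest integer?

Hue: 326 − 64 = 262°, but |262| > 180 so the shorter arc goes the other way: Δh = 262 − 360 = -98°.
H = 64 + 0.94 × (-98) = -28.12 → -28 → -28 mod 360 = 332°

332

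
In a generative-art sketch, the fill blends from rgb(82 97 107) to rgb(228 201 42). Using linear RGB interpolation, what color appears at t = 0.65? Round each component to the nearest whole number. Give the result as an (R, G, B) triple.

R = 82 + 0.65 × (228 − 82) = 82 + 0.65 × 146 = 176.9 → 177
G = 97 + 0.65 × (201 − 97) = 97 + 0.65 × 104 = 164.6 → 165
B = 107 + 0.65 × (42 − 107) = 107 + 0.65 × -65 = 64.75 → 65

(177, 165, 65)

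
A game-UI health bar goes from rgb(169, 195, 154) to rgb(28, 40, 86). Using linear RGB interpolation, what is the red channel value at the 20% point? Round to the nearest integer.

141

R = 169 + 0.2 × (28 − 169) = 140.8 → 141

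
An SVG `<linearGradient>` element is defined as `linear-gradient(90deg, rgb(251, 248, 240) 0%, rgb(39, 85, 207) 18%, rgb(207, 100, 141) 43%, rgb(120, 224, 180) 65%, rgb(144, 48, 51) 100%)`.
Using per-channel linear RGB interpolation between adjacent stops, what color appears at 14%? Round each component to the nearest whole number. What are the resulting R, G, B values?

(86, 121, 214)

14% lies between the 0% and 18% stops, so the local fraction is t = (14 − 0)/(18 − 0) = 14/18 ≈ 0.7778.
R = 251 + 0.7778 × (39 − 251) = 86.106 → 86
G = 248 + 0.7778 × (85 − 248) = 121.219 → 121
B = 240 + 0.7778 × (207 − 240) = 214.333 → 214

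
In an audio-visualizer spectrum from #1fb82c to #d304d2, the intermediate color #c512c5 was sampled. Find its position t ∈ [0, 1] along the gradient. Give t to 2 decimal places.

0.92

Invert the lerp on the R channel (largest span, 180): t = (197 − 31) / (211 − 31) = 166/180 = 0.92222.
Check on G: (18 − 184)/(4 − 184) = 0.9222 ✓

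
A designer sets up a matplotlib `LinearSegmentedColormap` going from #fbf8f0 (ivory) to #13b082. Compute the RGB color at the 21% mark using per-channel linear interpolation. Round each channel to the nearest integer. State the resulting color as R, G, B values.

(202, 233, 217)

#fbf8f0 → (251, 248, 240); #13b082 → (19, 176, 130).
21% corresponds to t = 0.21.
R = 251 + 0.21 × (19 − 251) = 251 + 0.21 × -232 = 202.28 → 202
G = 248 + 0.21 × (176 − 248) = 248 + 0.21 × -72 = 232.88 → 233
B = 240 + 0.21 × (130 − 240) = 240 + 0.21 × -110 = 216.9 → 217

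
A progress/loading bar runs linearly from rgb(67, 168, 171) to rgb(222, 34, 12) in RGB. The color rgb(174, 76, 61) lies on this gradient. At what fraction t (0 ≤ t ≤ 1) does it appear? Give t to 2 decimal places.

0.69

Invert the lerp on the B channel (largest span, 159): t = (61 − 171) / (12 − 171) = -110/-159 = 0.69182.
Check on R: (174 − 67)/(222 − 67) = 0.6903 ✓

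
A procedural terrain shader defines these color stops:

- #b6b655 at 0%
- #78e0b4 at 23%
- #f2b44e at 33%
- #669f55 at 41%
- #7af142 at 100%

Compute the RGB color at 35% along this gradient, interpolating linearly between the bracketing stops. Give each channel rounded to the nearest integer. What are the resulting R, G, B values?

(207, 175, 80)

35% lies between the 33% and 41% stops, so the local fraction is t = (35 − 33)/(41 − 33) = 2/8 ≈ 0.25.
#f2b44e → (242, 180, 78); #669f55 → (102, 159, 85).
R = 242 + 0.25 × (102 − 242) = 207 → 207
G = 180 + 0.25 × (159 − 180) = 174.75 → 175
B = 78 + 0.25 × (85 − 78) = 79.75 → 80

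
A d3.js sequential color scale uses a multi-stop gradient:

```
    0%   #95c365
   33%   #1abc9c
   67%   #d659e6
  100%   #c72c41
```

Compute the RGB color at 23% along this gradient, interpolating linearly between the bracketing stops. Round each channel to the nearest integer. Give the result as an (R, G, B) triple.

23% lies between the 0% and 33% stops, so the local fraction is t = (23 − 0)/(33 − 0) = 23/33 ≈ 0.697.
#95c365 → (149, 195, 101); #1abc9c → (26, 188, 156).
R = 149 + 0.697 × (26 − 149) = 63.269 → 63
G = 195 + 0.697 × (188 − 195) = 190.121 → 190
B = 101 + 0.697 × (156 − 101) = 139.335 → 139

(63, 190, 139)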